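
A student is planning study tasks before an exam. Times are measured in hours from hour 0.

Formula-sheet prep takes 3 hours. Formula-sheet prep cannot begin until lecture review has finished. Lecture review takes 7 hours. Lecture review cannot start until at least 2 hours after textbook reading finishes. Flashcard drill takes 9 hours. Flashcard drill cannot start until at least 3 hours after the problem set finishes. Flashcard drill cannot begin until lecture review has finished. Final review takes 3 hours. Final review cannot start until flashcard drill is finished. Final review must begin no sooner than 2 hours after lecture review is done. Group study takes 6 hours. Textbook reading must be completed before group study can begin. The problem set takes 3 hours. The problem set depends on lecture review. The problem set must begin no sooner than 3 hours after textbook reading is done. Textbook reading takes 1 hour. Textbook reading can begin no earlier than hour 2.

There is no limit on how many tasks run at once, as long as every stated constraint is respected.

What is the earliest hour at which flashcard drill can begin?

18

Textbook reading cannot begin until its own release at hour 2. It runs from hour 2 to 2 + 1 = hour 3.
Lecture review waits on textbook reading (finishes hour 3, plus 2-hour gap → hour 5), so it starts at hour 5 and finishes at 5 + 7 = hour 12.
The problem set needs all of lecture review (finishes hour 12); textbook reading (finishes hour 3, plus 3-hour gap → hour 6). That puts its earliest start at hour 12; it finishes at 12 + 3 = hour 15.
Flashcard drill waits on the problem set (finishes hour 15, plus 3-hour gap → hour 18); lecture review (finishes hour 12). The latest of these is hour 18, which is the earliest flashcard drill can start.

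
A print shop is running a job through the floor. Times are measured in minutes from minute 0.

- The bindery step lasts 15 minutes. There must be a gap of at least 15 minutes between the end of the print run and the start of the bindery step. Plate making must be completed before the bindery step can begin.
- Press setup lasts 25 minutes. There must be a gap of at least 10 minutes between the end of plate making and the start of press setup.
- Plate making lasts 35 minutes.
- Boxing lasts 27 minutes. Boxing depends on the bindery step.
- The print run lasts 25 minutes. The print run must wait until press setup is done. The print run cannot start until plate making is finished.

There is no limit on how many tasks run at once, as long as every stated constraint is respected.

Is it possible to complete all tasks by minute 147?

No

Plate making has no prerequisites, so it starts at minute 0 and finishes at minute 35.
After plate making (finishes minute 35, plus 10-minute gap → minute 45), press setup can start at minute 45 and finishes at minute 70.
The print run needs all of press setup (finishes minute 70); plate making (finishes minute 35). That puts its earliest start at minute 70; it finishes at 70 + 25 = minute 95.
The bindery step needs all of the print run (finishes minute 95, plus 15-minute gap → minute 110); plate making (finishes minute 35). That puts its earliest start at minute 110; it finishes at 110 + 15 = minute 125.
After the bindery step (finishes minute 125), boxing can start at minute 125 and finishes at minute 152.
The earliest everything can be done is minute 152, which is after the deadline of 147, so it is not possible.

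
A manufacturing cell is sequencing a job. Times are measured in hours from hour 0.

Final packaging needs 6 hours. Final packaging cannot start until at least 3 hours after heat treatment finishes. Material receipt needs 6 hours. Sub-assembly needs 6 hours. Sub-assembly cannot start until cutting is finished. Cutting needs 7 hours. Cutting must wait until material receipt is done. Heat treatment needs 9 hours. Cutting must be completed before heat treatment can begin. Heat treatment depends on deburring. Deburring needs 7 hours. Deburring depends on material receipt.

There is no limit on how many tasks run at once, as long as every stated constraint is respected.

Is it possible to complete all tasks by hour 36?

Yes

Material receipt can start immediately at hour 0; it finishes at hour 6.
Deburring cannot begin until material receipt (finishes hour 6). It runs from hour 6 to 6 + 7 = hour 13.
Cutting waits on material receipt (finishes hour 6), so it starts at hour 6 and finishes at 6 + 7 = hour 13.
Sub-assembly cannot begin until cutting (finishes hour 13). It runs from hour 13 to 13 + 6 = hour 19.
Heat treatment cannot start until cutting (finishes hour 13); deburring (finishes hour 13). The controlling bound is hour 13, so heat treatment finishes at 13 + 9 = hour 22.
After heat treatment (finishes hour 22, plus 3-hour gap → hour 25), final packaging can start at hour 25 and finishes at hour 31.
Every task is finished by hour 31, which is no later than the deadline of 36, so the schedule is feasible.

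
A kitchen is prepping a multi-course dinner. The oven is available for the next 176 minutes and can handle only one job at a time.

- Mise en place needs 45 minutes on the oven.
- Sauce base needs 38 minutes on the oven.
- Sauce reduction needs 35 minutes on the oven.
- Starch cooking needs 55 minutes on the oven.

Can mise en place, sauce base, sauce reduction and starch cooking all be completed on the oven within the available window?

Running back to back, the jobs need 45 + 38 + 35 + 55 = 173 minutes on the oven.
Since 173 ≤ 176, they fit within the window.

Yes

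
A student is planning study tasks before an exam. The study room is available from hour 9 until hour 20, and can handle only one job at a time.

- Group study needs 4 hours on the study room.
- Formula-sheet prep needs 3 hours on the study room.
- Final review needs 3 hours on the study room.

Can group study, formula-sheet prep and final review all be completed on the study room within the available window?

The study room window is 20 − 9 = 11 hours.
Running back to back, the jobs need 4 + 3 + 3 = 10 hours on the study room.
Since 10 ≤ 11, they fit within the window.

Yes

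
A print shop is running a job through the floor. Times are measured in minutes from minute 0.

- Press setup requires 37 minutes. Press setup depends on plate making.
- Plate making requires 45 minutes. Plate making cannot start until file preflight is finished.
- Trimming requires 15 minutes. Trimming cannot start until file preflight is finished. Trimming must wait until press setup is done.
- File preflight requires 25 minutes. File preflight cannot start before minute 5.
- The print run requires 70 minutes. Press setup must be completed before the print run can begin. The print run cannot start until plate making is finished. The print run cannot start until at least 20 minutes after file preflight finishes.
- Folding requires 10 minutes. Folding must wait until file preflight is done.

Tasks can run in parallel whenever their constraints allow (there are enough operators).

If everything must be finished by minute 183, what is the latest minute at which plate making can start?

31

The print run must finish by minute 183; it takes 70 minutes, so it must start by 183 − 70 = minute 113.
Trimming must finish by minute 183; it takes 15 minutes, so it must start by 183 − 15 = minute 168.
Press setup has several dependents: the print run (must start by minute 113); trimming (must start by minute 168). The earliest of those limits is minute 113, so press setup must start by 113 − 37 = minute 76.
For plate making: press setup (must start by minute 76); the print run (must start by minute 113). The most restrictive is minute 76; with a 45-minute duration, plate making must start by minute 31.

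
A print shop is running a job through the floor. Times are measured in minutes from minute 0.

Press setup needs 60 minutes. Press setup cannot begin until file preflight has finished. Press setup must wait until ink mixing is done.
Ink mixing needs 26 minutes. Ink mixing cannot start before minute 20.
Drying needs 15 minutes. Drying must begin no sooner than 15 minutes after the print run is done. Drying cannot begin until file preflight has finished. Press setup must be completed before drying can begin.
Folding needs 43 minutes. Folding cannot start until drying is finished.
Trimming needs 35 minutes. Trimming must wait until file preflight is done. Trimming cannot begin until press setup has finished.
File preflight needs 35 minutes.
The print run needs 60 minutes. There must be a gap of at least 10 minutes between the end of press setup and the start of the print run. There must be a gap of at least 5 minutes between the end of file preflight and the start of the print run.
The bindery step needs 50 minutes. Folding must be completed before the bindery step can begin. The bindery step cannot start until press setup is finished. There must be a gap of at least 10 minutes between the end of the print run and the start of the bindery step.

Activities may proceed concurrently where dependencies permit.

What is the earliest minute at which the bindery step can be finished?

Ink mixing cannot begin until its own release at minute 20. It runs from minute 20 to 20 + 26 = minute 46.
Nothing blocks file preflight, so it runs from minute 0 to minute 35.
Press setup cannot start until file preflight (finishes minute 35); ink mixing (finishes minute 46). The controlling bound is minute 46, so press setup finishes at 46 + 60 = minute 106.
The print run needs all of press setup (finishes minute 106, plus 10-minute gap → minute 116); file preflight (finishes minute 35, plus 5-minute gap → minute 40). That puts its earliest start at minute 116; it finishes at 116 + 60 = minute 176.
Drying needs all of the print run (finishes minute 176, plus 15-minute gap → minute 191); file preflight (finishes minute 35); press setup (finishes minute 106). That puts its earliest start at minute 191; it finishes at 191 + 15 = minute 206.
Folding waits on drying (finishes minute 206), so it starts at minute 206 and finishes at 206 + 43 = minute 249.
The bindery step has to wait for folding (finishes minute 249); press setup (finishes minute 106); the print run (finishes minute 176, plus 10-minute gap → minute 186). The latest of these is minute 249, so the bindery step runs minute 249 to 249 + 50 = minute 299.

299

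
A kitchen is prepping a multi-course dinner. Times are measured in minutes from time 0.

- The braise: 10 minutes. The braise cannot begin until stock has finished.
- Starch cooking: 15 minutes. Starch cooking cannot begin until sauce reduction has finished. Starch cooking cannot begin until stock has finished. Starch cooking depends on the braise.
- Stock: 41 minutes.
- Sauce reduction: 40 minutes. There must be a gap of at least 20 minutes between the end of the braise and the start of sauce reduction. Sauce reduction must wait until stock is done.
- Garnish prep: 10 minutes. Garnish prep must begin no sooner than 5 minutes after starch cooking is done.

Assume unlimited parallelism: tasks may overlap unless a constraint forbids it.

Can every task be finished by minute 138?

No

Stock can start immediately at minute 0; it finishes at minute 41.
The braise waits on stock (finishes minute 41), so it starts at minute 41 and finishes at 41 + 10 = minute 51.
Sauce reduction needs all of the braise (finishes minute 51, plus 20-minute gap → minute 71); stock (finishes minute 41). That puts its earliest start at minute 71; it finishes at 71 + 40 = minute 111.
For starch cooking: sauce reduction (finishes minute 111); stock (finishes minute 41); the braise (finishes minute 51). Taking the maximum gives a start of minute 111, and it finishes at 111 + 15 = minute 126.
After starch cooking (finishes minute 126, plus 5-minute gap → minute 131), garnish prep can start at minute 131 and finishes at minute 141.
The earliest everything can be done is minute 141, which is after the deadline of 138, so it is not possible.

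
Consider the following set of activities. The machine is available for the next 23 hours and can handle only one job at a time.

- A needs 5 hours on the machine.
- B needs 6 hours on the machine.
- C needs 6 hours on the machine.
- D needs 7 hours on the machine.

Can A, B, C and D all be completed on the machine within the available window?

No

Running back to back, the jobs need 5 + 6 + 6 + 7 = 24 hours on the machine.
Since 24 > 23, they cannot all fit.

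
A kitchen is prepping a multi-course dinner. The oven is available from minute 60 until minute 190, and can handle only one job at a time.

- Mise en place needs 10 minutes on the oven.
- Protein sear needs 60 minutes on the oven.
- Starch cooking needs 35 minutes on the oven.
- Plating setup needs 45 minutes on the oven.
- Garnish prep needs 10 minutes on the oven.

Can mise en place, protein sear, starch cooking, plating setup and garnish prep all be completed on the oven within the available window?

No

The oven window is 190 − 60 = 130 minutes.
Running back to back, the jobs need 10 + 60 + 35 + 45 + 10 = 160 minutes on the oven.
Since 160 > 130, they cannot all fit.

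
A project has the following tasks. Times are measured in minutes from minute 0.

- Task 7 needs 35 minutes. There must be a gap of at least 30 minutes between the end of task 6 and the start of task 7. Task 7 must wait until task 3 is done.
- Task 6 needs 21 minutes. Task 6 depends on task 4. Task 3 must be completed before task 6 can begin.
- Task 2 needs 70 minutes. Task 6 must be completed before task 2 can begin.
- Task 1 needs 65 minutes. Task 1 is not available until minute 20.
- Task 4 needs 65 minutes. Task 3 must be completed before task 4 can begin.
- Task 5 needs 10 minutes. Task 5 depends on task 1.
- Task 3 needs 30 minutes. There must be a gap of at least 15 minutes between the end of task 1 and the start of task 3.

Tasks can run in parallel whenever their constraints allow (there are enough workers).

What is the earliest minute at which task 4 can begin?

Task 1 waits on its own release at minute 20, so it starts at minute 20 and finishes at 20 + 65 = minute 85.
Task 3 waits on task 1 (finishes minute 85, plus 15-minute gap → minute 100), so it starts at minute 100 and finishes at 100 + 30 = minute 130.
Task 4 waits on task 3 (finishes minute 130), so the earliest it can start is minute 130.

130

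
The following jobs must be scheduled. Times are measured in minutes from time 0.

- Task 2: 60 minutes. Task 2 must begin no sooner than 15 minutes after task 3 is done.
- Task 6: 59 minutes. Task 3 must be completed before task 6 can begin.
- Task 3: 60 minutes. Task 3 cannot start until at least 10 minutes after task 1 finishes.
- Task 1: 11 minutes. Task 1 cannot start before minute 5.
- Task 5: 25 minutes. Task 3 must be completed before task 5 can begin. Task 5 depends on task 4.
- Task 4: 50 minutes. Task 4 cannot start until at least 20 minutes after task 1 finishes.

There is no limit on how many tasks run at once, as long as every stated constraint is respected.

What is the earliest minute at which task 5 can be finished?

111

Task 1 cannot begin until its own release at minute 5. It runs from minute 5 to 5 + 11 = minute 16.
Task 4 cannot begin until task 1 (finishes minute 16, plus 20-minute gap → minute 36). It runs from minute 36 to 36 + 50 = minute 86.
Task 3 waits on task 1 (finishes minute 16, plus 10-minute gap → minute 26), so it starts at minute 26 and finishes at 26 + 60 = minute 86.
For task 5: task 3 (finishes minute 86); task 4 (finishes minute 86). Taking the maximum gives a start of minute 86, and it finishes at 86 + 25 = minute 111.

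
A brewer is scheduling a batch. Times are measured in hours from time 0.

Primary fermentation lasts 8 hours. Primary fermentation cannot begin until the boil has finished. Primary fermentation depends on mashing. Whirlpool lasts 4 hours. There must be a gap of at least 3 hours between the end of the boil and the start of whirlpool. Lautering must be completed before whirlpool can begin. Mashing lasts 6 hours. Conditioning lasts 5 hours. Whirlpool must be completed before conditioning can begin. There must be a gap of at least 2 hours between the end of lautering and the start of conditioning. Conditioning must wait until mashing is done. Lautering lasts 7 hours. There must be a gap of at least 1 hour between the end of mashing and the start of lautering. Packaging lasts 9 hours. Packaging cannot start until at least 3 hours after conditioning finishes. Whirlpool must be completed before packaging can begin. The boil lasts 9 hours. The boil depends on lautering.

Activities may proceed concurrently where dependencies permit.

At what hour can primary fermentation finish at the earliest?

Mashing can start immediately at hour 0; it finishes at hour 6.
Lautering waits on mashing (finishes hour 6, plus 1-hour gap → hour 7), so it starts at hour 7 and finishes at 7 + 7 = hour 14.
After lautering (finishes hour 14), the boil can start at hour 14 and finishes at hour 23.
For primary fermentation: the boil (finishes hour 23); mashing (finishes hour 6). Taking the maximum gives a start of hour 23, and it finishes at 23 + 8 = hour 31.

31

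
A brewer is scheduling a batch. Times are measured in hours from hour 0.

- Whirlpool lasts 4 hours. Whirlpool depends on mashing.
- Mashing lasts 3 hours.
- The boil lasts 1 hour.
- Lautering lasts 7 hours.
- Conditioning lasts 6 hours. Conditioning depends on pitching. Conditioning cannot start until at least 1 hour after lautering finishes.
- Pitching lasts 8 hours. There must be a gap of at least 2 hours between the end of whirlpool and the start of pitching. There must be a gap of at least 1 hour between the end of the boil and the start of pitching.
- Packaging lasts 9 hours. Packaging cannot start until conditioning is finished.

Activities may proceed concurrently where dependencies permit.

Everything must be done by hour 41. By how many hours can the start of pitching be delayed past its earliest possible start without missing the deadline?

The boil has no prerequisites, so it starts at hour 0 and finishes at hour 1.
Mashing can start immediately at hour 0; it finishes at hour 3.
Whirlpool cannot begin until mashing (finishes hour 3). It runs from hour 3 to 3 + 4 = hour 7.
For pitching: whirlpool (finishes hour 7, plus 2-hour gap → hour 9); the boil (finishes hour 1, plus 1-hour gap → hour 2). Taking the maximum gives a start of hour 9, and it finishes at 9 + 8 = hour 17.

Working backward from the deadline:
Nothing follows packaging; the deadline of hour 41 is its only limit. It must start by 41 − 9 = hour 32.
Conditioning has to be done before packaging (must start by hour 32). That means finishing by hour 32, i.e. starting by 32 − 6 = hour 26.
Pitching feeds into conditioning (must start by hour 26); so pitching must finish by hour 26 and therefore start by hour 18.
So pitching can start as early as hour 9 and as late as hour 18, giving 18 − 9 = 9 hours of slack.

9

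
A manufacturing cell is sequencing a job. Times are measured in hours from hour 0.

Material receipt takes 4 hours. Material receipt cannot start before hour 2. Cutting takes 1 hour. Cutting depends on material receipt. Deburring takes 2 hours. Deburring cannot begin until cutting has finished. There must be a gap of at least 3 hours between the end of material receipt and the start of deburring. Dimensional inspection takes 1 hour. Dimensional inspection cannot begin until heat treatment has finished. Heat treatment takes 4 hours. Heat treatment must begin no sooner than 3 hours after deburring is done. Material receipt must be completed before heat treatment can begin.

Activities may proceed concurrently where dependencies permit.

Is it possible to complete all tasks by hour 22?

After its own release at hour 2, material receipt can start at hour 2 and finishes at hour 6.
Cutting waits on material receipt (finishes hour 6), so it starts at hour 6 and finishes at 6 + 1 = hour 7.
Deburring cannot start until cutting (finishes hour 7); material receipt (finishes hour 6, plus 3-hour gap → hour 9). The controlling bound is hour 9, so deburring finishes at 9 + 2 = hour 11.
Heat treatment has to wait for deburring (finishes hour 11, plus 3-hour gap → hour 14); material receipt (finishes hour 6). The latest of these is hour 14, so heat treatment runs hour 14 to 14 + 4 = hour 18.
Dimensional inspection waits on heat treatment (finishes hour 18), so it starts at hour 18 and finishes at 18 + 1 = hour 19.
Every task is finished by hour 19, which is no later than the deadline of 22, so the schedule is feasible.

Yes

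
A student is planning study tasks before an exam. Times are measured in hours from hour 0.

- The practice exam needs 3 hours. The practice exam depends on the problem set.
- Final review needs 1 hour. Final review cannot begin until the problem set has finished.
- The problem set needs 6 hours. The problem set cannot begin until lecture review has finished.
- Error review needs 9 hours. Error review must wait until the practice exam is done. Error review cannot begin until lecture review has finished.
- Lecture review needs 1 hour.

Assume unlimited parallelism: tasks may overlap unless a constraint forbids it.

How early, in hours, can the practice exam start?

7

Lecture review has no prerequisites, so it starts at hour 0 and finishes at hour 1.
The problem set cannot begin until lecture review (finishes hour 1). It runs from hour 1 to 1 + 6 = hour 7.
The practice exam waits on the problem set (finishes hour 7), so the earliest it can start is hour 7.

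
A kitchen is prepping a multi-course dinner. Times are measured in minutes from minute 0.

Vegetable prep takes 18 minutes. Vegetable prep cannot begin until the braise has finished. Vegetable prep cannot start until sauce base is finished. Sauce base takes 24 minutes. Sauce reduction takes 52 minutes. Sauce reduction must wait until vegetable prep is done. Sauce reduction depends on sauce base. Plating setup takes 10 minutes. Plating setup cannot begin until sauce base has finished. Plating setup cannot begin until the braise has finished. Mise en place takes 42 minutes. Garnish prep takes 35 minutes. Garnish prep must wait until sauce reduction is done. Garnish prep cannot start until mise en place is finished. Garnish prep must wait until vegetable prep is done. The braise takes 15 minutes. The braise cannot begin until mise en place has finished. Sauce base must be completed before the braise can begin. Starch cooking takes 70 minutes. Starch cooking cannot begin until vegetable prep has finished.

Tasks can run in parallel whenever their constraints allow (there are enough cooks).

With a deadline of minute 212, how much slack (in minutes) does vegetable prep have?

50

Nothing blocks sauce base, so it runs from minute 0 to minute 24.
Mise en place can start immediately at minute 0; it finishes at minute 42.
The braise needs all of mise en place (finishes minute 42); sauce base (finishes minute 24). That puts its earliest start at minute 42; it finishes at 42 + 15 = minute 57.
For vegetable prep: the braise (finishes minute 57); sauce base (finishes minute 24). Taking the maximum gives a start of minute 57, and it finishes at 57 + 18 = minute 75.

Working backward from the deadline:
Garnish prep must finish by minute 212; it takes 35 minutes, so it must start by 212 − 35 = minute 177.
Sauce reduction must finish before garnish prep (must start by minute 177). With a 52-minute duration, sauce reduction must start by 177 − 52 = minute 125.
Starch cooking must finish by minute 212; it takes 70 minutes, so it must start by 212 − 70 = minute 142.
Vegetable prep must finish in time for sauce reduction (must start by minute 125); starch cooking (must start by minute 142); garnish prep (must start by minute 177). The tightest is minute 125, so vegetable prep must start by 125 − 18 = minute 107.
So vegetable prep can start as early as minute 57 and as late as minute 107, giving 107 − 57 = 50 minutes of slack.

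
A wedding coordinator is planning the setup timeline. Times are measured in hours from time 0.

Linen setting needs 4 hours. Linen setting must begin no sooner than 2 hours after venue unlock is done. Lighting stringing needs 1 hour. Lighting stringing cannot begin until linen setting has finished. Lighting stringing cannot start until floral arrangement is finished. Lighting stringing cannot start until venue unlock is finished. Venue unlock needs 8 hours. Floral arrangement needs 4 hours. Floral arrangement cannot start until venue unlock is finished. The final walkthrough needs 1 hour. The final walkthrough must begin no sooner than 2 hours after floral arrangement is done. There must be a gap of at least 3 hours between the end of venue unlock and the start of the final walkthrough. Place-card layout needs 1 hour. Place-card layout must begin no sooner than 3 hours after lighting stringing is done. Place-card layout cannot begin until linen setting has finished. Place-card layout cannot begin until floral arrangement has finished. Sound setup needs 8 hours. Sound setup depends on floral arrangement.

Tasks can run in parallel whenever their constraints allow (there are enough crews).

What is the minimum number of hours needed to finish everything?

20

Venue unlock can start immediately at hour 0; it finishes at hour 8.
After venue unlock (finishes hour 8), floral arrangement can start at hour 8 and finishes at hour 12.
For the final walkthrough: floral arrangement (finishes hour 12, plus 2-hour gap → hour 14); venue unlock (finishes hour 8, plus 3-hour gap → hour 11). Taking the maximum gives a start of hour 14, and it finishes at 14 + 1 = hour 15.
After floral arrangement (finishes hour 12), sound setup can start at hour 12 and finishes at hour 20.
Linen setting cannot begin until venue unlock (finishes hour 8, plus 2-hour gap → hour 10). It runs from hour 10 to 10 + 4 = hour 14.
Lighting stringing needs all of linen setting (finishes hour 14); floral arrangement (finishes hour 12); venue unlock (finishes hour 8). That puts its earliest start at hour 14; it finishes at 14 + 1 = hour 15.
For place-card layout: lighting stringing (finishes hour 15, plus 3-hour gap → hour 18); linen setting (finishes hour 14); floral arrangement (finishes hour 12). Taking the maximum gives a start of hour 18, and it finishes at 18 + 1 = hour 19.
All tasks are finished once the last one completes. Finish times: Venue unlock at 8, Linen setting at 14, Floral arrangement at 12, Lighting stringing at 15, Sound setup at 20, Place-card layout at 19, The final walkthrough at 15. The latest is hour 20.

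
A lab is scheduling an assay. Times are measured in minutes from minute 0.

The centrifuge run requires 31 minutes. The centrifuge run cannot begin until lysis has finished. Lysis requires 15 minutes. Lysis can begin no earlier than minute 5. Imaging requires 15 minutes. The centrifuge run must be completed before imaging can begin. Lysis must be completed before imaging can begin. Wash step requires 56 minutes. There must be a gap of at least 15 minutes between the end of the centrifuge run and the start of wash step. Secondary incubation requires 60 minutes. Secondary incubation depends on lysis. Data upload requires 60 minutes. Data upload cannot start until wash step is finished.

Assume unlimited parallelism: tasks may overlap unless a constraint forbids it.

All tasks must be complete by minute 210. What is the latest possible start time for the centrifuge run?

Data upload must finish by minute 210; it takes 60 minutes, so it must start by 210 − 60 = minute 150.
Wash step has to be done before data upload (must start by minute 150). That means finishing by minute 150, i.e. starting by 150 − 56 = minute 94.
To finish by minute 210, imaging (duration 15) must start no later than minute 195.
For the centrifuge run: wash step (must start by minute 94, minus 15-minute gap → minute 79); imaging (must start by minute 195). The most restrictive is minute 79; with a 31-minute duration, the centrifuge run must start by minute 48.

48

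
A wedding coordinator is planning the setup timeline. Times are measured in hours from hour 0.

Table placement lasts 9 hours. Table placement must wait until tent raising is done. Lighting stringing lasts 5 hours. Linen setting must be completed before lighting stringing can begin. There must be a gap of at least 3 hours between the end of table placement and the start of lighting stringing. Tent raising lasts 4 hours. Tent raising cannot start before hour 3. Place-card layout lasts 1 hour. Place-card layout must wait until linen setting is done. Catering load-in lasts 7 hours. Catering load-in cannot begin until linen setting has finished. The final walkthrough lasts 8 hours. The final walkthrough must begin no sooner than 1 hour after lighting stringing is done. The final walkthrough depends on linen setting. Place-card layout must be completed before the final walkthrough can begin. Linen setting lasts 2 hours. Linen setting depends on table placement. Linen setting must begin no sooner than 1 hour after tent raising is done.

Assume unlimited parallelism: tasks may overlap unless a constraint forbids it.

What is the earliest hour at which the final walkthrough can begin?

25

After its own release at hour 3, tent raising can start at hour 3 and finishes at hour 7.
Table placement cannot begin until tent raising (finishes hour 7). It runs from hour 7 to 7 + 9 = hour 16.
Linen setting cannot start until table placement (finishes hour 16); tent raising (finishes hour 7, plus 1-hour gap → hour 8). The controlling bound is hour 16, so linen setting finishes at 16 + 2 = hour 18.
After linen setting (finishes hour 18), place-card layout can start at hour 18 and finishes at hour 19.
For lighting stringing: linen setting (finishes hour 18); table placement (finishes hour 16, plus 3-hour gap → hour 19). Taking the maximum gives a start of hour 19, and it finishes at 19 + 5 = hour 24.
The final walkthrough waits on lighting stringing (finishes hour 24, plus 1-hour gap → hour 25); linen setting (finishes hour 18); place-card layout (finishes hour 19). The latest of these is hour 25, which is the earliest the final walkthrough can start.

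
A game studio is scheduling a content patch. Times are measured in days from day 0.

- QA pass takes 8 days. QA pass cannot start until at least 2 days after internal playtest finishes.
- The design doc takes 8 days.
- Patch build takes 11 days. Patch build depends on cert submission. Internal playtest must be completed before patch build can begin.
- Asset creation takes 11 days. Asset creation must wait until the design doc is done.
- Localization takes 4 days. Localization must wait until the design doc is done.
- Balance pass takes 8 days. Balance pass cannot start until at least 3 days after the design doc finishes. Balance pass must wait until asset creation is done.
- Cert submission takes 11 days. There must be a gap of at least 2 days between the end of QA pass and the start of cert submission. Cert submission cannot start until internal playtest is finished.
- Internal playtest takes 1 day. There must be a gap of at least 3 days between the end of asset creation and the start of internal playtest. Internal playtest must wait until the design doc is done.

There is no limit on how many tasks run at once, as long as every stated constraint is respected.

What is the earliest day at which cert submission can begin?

The design doc can start immediately at day 0; it finishes at day 8.
Asset creation waits on the design doc (finishes day 8), so it starts at day 8 and finishes at 8 + 11 = day 19.
Internal playtest needs all of asset creation (finishes day 19, plus 3-day gap → day 22); the design doc (finishes day 8). That puts its earliest start at day 22; it finishes at 22 + 1 = day 23.
QA pass cannot begin until internal playtest (finishes day 23, plus 2-day gap → day 25). It runs from day 25 to 25 + 8 = day 33.
Cert submission waits on QA pass (finishes day 33, plus 2-day gap → day 35); internal playtest (finishes day 23). The latest of these is day 35, which is the earliest cert submission can start.

35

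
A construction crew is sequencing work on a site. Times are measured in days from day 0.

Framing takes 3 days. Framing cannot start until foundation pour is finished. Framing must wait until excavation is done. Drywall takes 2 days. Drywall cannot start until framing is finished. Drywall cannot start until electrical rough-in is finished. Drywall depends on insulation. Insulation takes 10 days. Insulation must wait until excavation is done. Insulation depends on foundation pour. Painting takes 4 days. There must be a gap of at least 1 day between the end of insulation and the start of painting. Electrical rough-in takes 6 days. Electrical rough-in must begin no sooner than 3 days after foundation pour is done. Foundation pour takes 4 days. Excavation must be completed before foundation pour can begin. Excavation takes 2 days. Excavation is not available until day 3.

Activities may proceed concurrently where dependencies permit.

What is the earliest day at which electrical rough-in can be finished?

After its own release at day 3, excavation can start at day 3 and finishes at day 5.
After excavation (finishes day 5), foundation pour can start at day 5 and finishes at day 9.
Electrical rough-in waits on foundation pour (finishes day 9, plus 3-day gap → day 12), so it starts at day 12 and finishes at 12 + 6 = day 18.

18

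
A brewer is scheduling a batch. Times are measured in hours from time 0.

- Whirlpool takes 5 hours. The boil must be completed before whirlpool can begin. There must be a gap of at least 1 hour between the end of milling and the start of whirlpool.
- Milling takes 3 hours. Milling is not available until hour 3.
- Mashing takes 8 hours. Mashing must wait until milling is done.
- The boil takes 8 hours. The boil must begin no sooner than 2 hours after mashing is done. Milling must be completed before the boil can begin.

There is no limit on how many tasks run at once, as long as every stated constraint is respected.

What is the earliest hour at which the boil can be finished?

Milling cannot begin until its own release at hour 3. It runs from hour 3 to 3 + 3 = hour 6.
Mashing cannot begin until milling (finishes hour 6). It runs from hour 6 to 6 + 8 = hour 14.
The boil has to wait for mashing (finishes hour 14, plus 2-hour gap → hour 16); milling (finishes hour 6). The latest of these is hour 16, so the boil runs hour 16 to 16 + 8 = hour 24.

24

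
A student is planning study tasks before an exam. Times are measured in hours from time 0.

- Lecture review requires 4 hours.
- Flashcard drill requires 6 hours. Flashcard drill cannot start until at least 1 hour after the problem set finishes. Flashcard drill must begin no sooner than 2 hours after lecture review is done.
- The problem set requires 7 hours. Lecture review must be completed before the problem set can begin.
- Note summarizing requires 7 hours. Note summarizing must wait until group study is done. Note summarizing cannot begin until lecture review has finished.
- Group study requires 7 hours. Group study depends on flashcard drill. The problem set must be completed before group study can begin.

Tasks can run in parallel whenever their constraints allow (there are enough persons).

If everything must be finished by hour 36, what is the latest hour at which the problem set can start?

To finish by hour 36, note summarizing (duration 7) must start no later than hour 29.
Group study must finish before note summarizing (must start by hour 29). With a 7-hour duration, group study must start by 29 − 7 = hour 22.
Flashcard drill must finish before group study (must start by hour 22). With a 6-hour duration, flashcard drill must start by 22 − 6 = hour 16.
The problem set must finish in time for flashcard drill (must start by hour 16, minus 1-hour gap → hour 15); group study (must start by hour 22). The tightest is hour 15, so the problem set must start by 15 − 7 = hour 8.

8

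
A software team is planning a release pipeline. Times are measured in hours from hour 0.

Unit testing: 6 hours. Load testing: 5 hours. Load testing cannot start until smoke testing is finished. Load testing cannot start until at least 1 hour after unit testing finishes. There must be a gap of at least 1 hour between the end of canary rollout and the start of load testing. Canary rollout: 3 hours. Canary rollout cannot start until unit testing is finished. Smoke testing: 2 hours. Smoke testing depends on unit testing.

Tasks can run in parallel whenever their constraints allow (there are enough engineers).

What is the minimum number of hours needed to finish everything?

Unit testing can start immediately at hour 0; it finishes at hour 6.
Canary rollout waits on unit testing (finishes hour 6), so it starts at hour 6 and finishes at 6 + 3 = hour 9.
Smoke testing waits on unit testing (finishes hour 6), so it starts at hour 6 and finishes at 6 + 2 = hour 8.
Load testing needs all of smoke testing (finishes hour 8); unit testing (finishes hour 6, plus 1-hour gap → hour 7); canary rollout (finishes hour 9, plus 1-hour gap → hour 10). That puts its earliest start at hour 10; it finishes at 10 + 5 = hour 15.
All tasks are finished once the last one completes. Finish times: Unit testing at 6, Smoke testing at 8, Canary rollout at 9, Load testing at 15. The latest is hour 15.

15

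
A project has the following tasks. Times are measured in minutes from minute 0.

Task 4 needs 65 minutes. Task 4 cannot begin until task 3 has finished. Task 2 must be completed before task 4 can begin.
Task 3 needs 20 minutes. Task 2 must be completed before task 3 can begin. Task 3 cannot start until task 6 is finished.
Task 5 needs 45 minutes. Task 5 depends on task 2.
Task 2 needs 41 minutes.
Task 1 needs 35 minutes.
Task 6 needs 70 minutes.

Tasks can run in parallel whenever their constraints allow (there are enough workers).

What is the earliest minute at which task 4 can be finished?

Task 6 can start immediately at minute 0; it finishes at minute 70.
Task 2 can start immediately at minute 0; it finishes at minute 41.
Task 3 has to wait for task 2 (finishes minute 41); task 6 (finishes minute 70). The latest of these is minute 70, so task 3 runs minute 70 to 70 + 20 = minute 90.
Task 4 needs all of task 3 (finishes minute 90); task 2 (finishes minute 41). That puts its earliest start at minute 90; it finishes at 90 + 65 = minute 155.

155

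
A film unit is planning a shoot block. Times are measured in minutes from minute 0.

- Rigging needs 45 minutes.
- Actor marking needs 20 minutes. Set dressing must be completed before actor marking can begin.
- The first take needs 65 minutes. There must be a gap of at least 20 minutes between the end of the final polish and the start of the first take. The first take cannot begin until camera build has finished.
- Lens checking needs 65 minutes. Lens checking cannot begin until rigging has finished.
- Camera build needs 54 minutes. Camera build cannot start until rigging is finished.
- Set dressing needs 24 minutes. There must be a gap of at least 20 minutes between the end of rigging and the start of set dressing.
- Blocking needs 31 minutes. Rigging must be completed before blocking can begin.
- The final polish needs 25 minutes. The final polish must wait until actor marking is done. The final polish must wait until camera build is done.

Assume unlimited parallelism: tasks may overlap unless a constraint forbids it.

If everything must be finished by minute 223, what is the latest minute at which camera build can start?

The first take has no dependents, so it just needs to finish by minute 223. Starting by 223 − 65 = minute 158 achieves that.
The final polish feeds into the first take (must start by minute 158, minus 20-minute gap → minute 138); so the final polish must finish by minute 138 and therefore start by minute 113.
Camera build must finish in time for the final polish (must start by minute 113); the first take (must start by minute 158). The tightest is minute 113, so camera build must start by 113 − 54 = minute 59.

59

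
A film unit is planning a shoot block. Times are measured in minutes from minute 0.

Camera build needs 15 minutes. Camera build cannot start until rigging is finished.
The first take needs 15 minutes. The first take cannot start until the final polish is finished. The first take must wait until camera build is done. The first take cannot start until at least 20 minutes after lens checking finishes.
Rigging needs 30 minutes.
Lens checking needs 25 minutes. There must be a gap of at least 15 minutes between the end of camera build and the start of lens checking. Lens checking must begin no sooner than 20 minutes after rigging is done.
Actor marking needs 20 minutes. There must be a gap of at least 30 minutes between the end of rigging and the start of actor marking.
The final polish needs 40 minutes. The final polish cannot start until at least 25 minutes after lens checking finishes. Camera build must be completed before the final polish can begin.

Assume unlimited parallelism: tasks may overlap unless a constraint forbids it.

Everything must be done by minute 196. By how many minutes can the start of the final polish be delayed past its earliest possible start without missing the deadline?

31

Nothing blocks rigging, so it runs from minute 0 to minute 30.
Camera build cannot begin until rigging (finishes minute 30). It runs from minute 30 to 30 + 15 = minute 45.
Lens checking cannot start until camera build (finishes minute 45, plus 15-minute gap → minute 60); rigging (finishes minute 30, plus 20-minute gap → minute 50). The controlling bound is minute 60, so lens checking finishes at 60 + 25 = minute 85.
The final polish needs all of lens checking (finishes minute 85, plus 25-minute gap → minute 110); camera build (finishes minute 45). That puts its earliest start at minute 110; it finishes at 110 + 40 = minute 150.

Working backward from the deadline:
To finish by minute 196, the first take (duration 15) must start no later than minute 181.
Since the first take (must start by minute 181) depends on it, the final polish must finish by minute 181. Backing off its 40-minute duration gives a latest start of minute 141.
So the final polish can start as early as minute 110 and as late as minute 141, giving 141 − 110 = 31 minutes of slack.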